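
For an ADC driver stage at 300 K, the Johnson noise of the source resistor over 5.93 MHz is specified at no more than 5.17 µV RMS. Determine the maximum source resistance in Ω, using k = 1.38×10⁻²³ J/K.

272 Ω

Johnson–Nyquist: V_n = √(4kTRB) ⇒ R = V_n² / (4kTB)
4kTB = 4 × 1.38×10⁻²³ × 300 × 5.93×10⁶ = 9.82×10⁻¹⁴
R = (5.17×10⁻⁶)² / 9.82×10⁻¹⁴ = 2.72×10² Ω = 272 Ω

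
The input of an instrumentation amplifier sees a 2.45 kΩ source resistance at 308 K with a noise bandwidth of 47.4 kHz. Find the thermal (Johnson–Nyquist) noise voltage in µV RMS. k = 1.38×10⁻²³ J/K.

1.41 µV

V_n = √(4kTRB)
4kTRB = 4 × 1.38×10⁻²³ × 308 × 2.45×10³ × 4.74×10⁴ = 1.97×10⁻¹² V²
V_n = √(1.97×10⁻¹²) = 1.41×10⁻⁶ V = 1.41 µV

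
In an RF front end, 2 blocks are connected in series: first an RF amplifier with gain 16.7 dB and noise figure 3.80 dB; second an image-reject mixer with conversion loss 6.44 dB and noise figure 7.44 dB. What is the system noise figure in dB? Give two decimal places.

Convert to linear (a loss of L dB is a gain of −L dB): F_i = 10^(NF_i/10), G_i = 10^(G_i,dB/10)
  Stage 1: F_1 = 10^(3.80/10) = 2.399, G_1 = 10^(16.7/10) = 46.77
  Stage 2: F_2 = 10^(7.44/10) = 5.546, G_2 = 10^(−6.44/10) = 0.2270
Friis cascade:
  F = 2.399 + (5.546 − 1)/46.77 = 2.496
NF = 10 log₁₀(2.496) = 3.97 dB

3.97 dB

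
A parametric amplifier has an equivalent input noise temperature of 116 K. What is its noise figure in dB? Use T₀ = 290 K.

F = 1 + T_e/T₀ = 1 + 116/290 = 1.4
NF = 10 log₁₀(1.4) = 1.46 dB

1.46 dB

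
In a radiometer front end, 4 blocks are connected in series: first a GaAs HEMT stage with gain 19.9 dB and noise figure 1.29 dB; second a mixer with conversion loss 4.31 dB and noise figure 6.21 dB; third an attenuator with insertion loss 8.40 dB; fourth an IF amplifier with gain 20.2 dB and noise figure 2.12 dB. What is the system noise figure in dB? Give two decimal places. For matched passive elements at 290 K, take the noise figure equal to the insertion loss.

Convert to linear (a loss of L dB is a gain of −L dB): F_i = 10^(NF_i/10), G_i = 10^(G_i,dB/10)
  Stage 1: F_1 = 10^(1.29/10) = 1.346, G_1 = 10^(19.9/10) = 97.72
  Stage 2: F_2 = 10^(6.21/10) = 4.178, G_2 = 10^(−4.31/10) = 0.3707
  Stage 3: F_3 = 10^(8.40/10) = 6.918, G_3 = 10^(−8.40/10) = 0.1445
  Stage 4: F_4 = 10^(2.12/10) = 1.629, G_4 = 10^(20.2/10) = 104.7
Friis cascade:
  F = 1.346 + (4.178 − 1)/97.72 + (6.918 − 1)/36.22 + (1.629 − 1)/5.236 = 1.662
NF = 10 log₁₀(1.662) = 2.21 dB

2.21 dB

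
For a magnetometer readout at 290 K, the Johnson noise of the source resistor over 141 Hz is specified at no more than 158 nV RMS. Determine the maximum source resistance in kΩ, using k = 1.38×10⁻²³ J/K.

Johnson–Nyquist: V_n = √(4kTRB) ⇒ R = V_n² / (4kTB)
4kTB = 4 × 1.38×10⁻²³ × 290 × 1.41×10² = 2.26×10⁻¹⁸
R = (1.58×10⁻⁷)² / 2.26×10⁻¹⁸ = 1.11×10⁴ Ω = 11.1 kΩ

11.1 kΩ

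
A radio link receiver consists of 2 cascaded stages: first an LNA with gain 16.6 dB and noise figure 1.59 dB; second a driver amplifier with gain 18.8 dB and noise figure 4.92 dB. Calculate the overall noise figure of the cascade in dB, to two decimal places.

1.73 dB

Convert to linear (a loss of L dB is a gain of −L dB): F_i = 10^(NF_i/10), G_i = 10^(G_i,dB/10)
  Stage 1: F_1 = 10^(1.59/10) = 1.442, G_1 = 10^(16.6/10) = 45.71
  Stage 2: F_2 = 10^(4.92/10) = 3.105, G_2 = 10^(18.8/10) = 75.86
Friis cascade:
  F = 1.442 + (3.105 − 1)/45.71 = 1.488
NF = 10 log₁₀(1.488) = 1.73 dB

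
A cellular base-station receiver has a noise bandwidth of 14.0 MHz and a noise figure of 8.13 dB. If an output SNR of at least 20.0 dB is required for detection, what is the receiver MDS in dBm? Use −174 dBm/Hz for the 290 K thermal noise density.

−74.4 dBm

Sensitivity = −174 + 10 log₁₀(B) + NF + SNR_min
= −174 + 71.46 + 8.13 + 20.0
= −74.41 dBm → −74.4 dBm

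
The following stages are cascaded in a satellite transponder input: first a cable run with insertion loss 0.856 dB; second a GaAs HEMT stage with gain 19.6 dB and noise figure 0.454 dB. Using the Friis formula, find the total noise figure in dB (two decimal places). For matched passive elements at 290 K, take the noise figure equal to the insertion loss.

1.31 dB

Convert to linear (a loss of L dB is a gain of −L dB): F_i = 10^(NF_i/10), G_i = 10^(G_i,dB/10)
  Stage 1: F_1 = 10^(0.856/10) = 1.218, G_1 = 10^(−0.856/10) = 0.8211
  Stage 2: F_2 = 10^(0.454/10) = 1.110, G_2 = 10^(19.6/10) = 91.20
Friis cascade:
  F = 1.218 + (1.110 − 1)/0.8211 = 1.352
NF = 10 log₁₀(1.352) = 1.31 dB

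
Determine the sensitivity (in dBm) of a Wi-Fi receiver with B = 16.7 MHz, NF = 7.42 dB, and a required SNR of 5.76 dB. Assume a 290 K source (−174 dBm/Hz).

Sensitivity = −174 + 10 log₁₀(B) + NF + SNR_min
= −174 + 72.23 + 7.42 + 5.76
= −88.59 dBm → −88.6 dBm

−88.6 dBm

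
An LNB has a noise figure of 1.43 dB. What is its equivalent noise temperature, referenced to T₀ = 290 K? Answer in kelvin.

113 K

F = 10^(1.43/10) = 1.38995
T_e = (F − 1)·T₀ = (1.38995 − 1) × 290 = 113 K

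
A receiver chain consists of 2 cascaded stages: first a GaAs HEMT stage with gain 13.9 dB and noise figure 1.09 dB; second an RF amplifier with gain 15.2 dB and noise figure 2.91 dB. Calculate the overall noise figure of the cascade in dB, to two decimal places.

1.22 dB

Convert to linear (a loss of L dB is a gain of −L dB): F_i = 10^(NF_i/10), G_i = 10^(G_i,dB/10)
  Stage 1: F_1 = 10^(1.09/10) = 1.285, G_1 = 10^(13.9/10) = 24.55
  Stage 2: F_2 = 10^(2.91/10) = 1.954, G_2 = 10^(15.2/10) = 33.11
Friis cascade:
  F = 1.285 + (1.954 − 1)/24.55 = 1.324
NF = 10 log₁₀(1.324) = 1.22 dB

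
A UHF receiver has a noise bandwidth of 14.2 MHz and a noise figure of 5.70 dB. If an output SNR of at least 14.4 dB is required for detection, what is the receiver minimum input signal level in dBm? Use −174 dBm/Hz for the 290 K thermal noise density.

Sensitivity = −174 + 10 log₁₀(B) + NF + SNR_min
= −174 + 71.52 + 5.70 + 14.4
= −82.38 dBm → −82.4 dBm

−82.4 dBm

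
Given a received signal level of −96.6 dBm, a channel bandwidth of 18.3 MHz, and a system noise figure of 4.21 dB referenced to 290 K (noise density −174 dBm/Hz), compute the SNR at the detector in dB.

0.6 dB

Noise floor: N = −174 + 10 log₁₀(B) + NF
10 log₁₀(1.83×10⁷) = 72.62 dB
N = −174 + 72.62 + 4.21 = −97.17 dBm
SNR = P_sig − N = −96.6 − (−97.17) = 0.57 dB → 0.6 dB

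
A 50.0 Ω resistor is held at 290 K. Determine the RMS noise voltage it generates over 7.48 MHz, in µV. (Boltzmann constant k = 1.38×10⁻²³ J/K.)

V_n = √(4kTRB)
4kTRB = 4 × 1.38×10⁻²³ × 290 × 5.00×10¹ × 7.48×10⁶ = 5.99×10⁻¹² V²
V_n = √(5.99×10⁻¹²) = 2.45×10⁻⁶ V = 2.45 µV

2.45 µV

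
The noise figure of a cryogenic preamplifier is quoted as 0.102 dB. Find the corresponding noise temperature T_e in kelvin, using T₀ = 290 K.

6.89 K

F = 10^(0.102/10) = 1.02376
T_e = (F − 1)·T₀ = (1.02376 − 1) × 290 = 6.89 K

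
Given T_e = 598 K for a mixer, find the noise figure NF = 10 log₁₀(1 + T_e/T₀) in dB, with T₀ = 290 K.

F = 1 + T_e/T₀ = 1 + 598/290 = 3.06207
NF = 10 log₁₀(3.06207) = 4.86 dB

4.86 dB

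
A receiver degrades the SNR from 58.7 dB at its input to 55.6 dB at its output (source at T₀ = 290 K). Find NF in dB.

NF (dB) = SNR_in(dB) − SNR_out(dB) when the source is at T₀
NF = 58.7 − 55.6 = 3.1 dB

3.1 dB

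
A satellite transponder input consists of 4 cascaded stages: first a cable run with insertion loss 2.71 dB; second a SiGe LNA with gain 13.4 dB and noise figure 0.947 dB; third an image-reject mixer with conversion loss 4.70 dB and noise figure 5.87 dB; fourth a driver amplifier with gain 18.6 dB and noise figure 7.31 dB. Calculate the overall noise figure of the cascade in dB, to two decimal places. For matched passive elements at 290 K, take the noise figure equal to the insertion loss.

5.65 dB

Convert to linear (a loss of L dB is a gain of −L dB): F_i = 10^(NF_i/10), G_i = 10^(G_i,dB/10)
  Stage 1: F_1 = 10^(2.71/10) = 1.866, G_1 = 10^(−2.71/10) = 0.5358
  Stage 2: F_2 = 10^(0.947/10) = 1.244, G_2 = 10^(13.4/10) = 21.88
  Stage 3: F_3 = 10^(5.87/10) = 3.864, G_3 = 10^(−4.70/10) = 0.3388
  Stage 4: F_4 = 10^(7.31/10) = 5.383, G_4 = 10^(18.6/10) = 72.44
Friis cascade:
  F = 1.866 + (1.244 − 1)/0.5358 + (3.864 − 1)/11.72 + (5.383 − 1)/3.972 = 3.669
NF = 10 log₁₀(3.669) = 5.65 dB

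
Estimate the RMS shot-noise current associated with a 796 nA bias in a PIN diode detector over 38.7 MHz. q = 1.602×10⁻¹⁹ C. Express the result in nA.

3.14 nA

I_n = √(2qI·B)
2qI·B = 2 × 1.602×10⁻¹⁹ × 7.96×10⁻⁷ × 3.87×10⁷ = 9.87×10⁻¹⁸ A²
I_n = √(9.87×10⁻¹⁸) = 3.14×10⁻⁹ A = 3.14 nA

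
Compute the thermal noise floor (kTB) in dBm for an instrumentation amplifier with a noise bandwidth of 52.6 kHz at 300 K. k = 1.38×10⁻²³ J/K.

−126.6 dBm

P_n = kTB = 1.38×10⁻²³ × 300 × 5.26×10⁴ = 2.18×10⁻¹⁶ W
In dBm: 10 log₁₀(2.18×10⁻¹⁶ / 10⁻³) = −126.6 dBm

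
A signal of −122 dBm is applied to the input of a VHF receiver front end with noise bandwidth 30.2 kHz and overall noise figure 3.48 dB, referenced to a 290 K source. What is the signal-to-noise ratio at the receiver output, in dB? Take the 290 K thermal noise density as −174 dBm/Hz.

Noise floor: N = −174 + 10 log₁₀(B) + NF
10 log₁₀(3.02×10⁴) = 44.8 dB
N = −174 + 44.8 + 3.48 = −125.72 dBm
SNR = P_sig − N = −122 − (−125.72) = 3.72 dB → 3.7 dB

3.7 dB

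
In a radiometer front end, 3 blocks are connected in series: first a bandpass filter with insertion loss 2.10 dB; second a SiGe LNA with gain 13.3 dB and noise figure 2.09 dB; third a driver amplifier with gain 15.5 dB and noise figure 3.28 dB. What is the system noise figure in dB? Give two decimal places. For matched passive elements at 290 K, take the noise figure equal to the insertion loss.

4.33 dB

Convert to linear (a loss of L dB is a gain of −L dB): F_i = 10^(NF_i/10), G_i = 10^(G_i,dB/10)
  Stage 1: F_1 = 10^(2.10/10) = 1.622, G_1 = 10^(−2.10/10) = 0.6166
  Stage 2: F_2 = 10^(2.09/10) = 1.618, G_2 = 10^(13.3/10) = 21.38
  Stage 3: F_3 = 10^(3.28/10) = 2.128, G_3 = 10^(15.5/10) = 35.48
Friis cascade:
  F = 1.622 + (1.618 − 1)/0.6166 + (2.128 − 1)/13.18 = 2.710
NF = 10 log₁₀(2.710) = 4.33 dB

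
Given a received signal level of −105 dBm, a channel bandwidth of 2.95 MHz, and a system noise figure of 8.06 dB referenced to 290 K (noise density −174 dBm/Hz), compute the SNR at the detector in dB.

Noise floor: N = −174 + 10 log₁₀(B) + NF
10 log₁₀(2.95×10⁶) = 64.7 dB
N = −174 + 64.7 + 8.06 = −101.24 dBm
SNR = P_sig − N = −105 − (−101.24) = −3.76 dB → −3.8 dB

−3.8 dB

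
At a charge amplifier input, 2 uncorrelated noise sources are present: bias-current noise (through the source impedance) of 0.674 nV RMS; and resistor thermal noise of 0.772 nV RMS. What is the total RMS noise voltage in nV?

1.02 nV

Uncorrelated sources add in power (mean-square): V_tot = √(ΣV_i²)
V_tot = √[(6.74×10⁻¹⁰)² + (7.72×10⁻¹⁰)²] = 1.02×10⁻⁹ V = 1.02 nV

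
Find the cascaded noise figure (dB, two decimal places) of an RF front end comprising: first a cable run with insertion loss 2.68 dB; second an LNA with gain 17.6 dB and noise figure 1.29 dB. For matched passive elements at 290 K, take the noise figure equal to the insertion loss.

3.97 dB

Convert to linear (a loss of L dB is a gain of −L dB): F_i = 10^(NF_i/10), G_i = 10^(G_i,dB/10)
  Stage 1: F_1 = 10^(2.68/10) = 1.854, G_1 = 10^(−2.68/10) = 0.5395
  Stage 2: F_2 = 10^(1.29/10) = 1.346, G_2 = 10^(17.6/10) = 57.54
Friis cascade:
  F = 1.854 + (1.346 − 1)/0.5395 = 2.495
NF = 10 log₁₀(2.495) = 3.97 dB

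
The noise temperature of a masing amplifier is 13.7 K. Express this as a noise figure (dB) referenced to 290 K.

F = 1 + T_e/T₀ = 1 + 13.7/290 = 1.04724
NF = 10 log₁₀(1.04724) = 0.200 dB

0.200 dB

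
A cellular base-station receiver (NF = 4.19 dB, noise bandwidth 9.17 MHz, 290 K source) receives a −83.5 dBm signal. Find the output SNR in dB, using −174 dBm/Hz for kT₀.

16.7 dB

Noise floor: N = −174 + 10 log₁₀(B) + NF
10 log₁₀(9.17×10⁶) = 69.62 dB
N = −174 + 69.62 + 4.19 = −100.19 dBm
SNR = P_sig − N = −83.5 − (−100.19) = 16.69 dB → 16.7 dB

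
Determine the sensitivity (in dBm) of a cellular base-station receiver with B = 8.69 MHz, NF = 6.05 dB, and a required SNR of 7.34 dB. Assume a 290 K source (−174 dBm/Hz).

−91.2 dBm

Sensitivity = −174 + 10 log₁₀(B) + NF + SNR_min
= −174 + 69.39 + 6.05 + 7.34
= −91.22 dBm → −91.2 dBm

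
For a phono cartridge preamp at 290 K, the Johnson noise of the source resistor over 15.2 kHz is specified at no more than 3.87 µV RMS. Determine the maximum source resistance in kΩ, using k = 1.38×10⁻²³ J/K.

Johnson–Nyquist: V_n = √(4kTRB) ⇒ R = V_n² / (4kTB)
4kTB = 4 × 1.38×10⁻²³ × 290 × 1.52×10⁴ = 2.43×10⁻¹⁶
R = (3.87×10⁻⁶)² / 2.43×10⁻¹⁶ = 6.16×10⁴ Ω = 61.6 kΩ

61.6 kΩ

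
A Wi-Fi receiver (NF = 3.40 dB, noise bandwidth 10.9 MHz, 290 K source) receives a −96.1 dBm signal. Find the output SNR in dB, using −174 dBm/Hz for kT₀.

4.1 dB

Noise floor: N = −174 + 10 log₁₀(B) + NF
10 log₁₀(1.09×10⁷) = 70.37 dB
N = −174 + 70.37 + 3.40 = −100.23 dBm
SNR = P_sig − N = −96.1 − (−100.23) = 4.13 dB → 4.1 dB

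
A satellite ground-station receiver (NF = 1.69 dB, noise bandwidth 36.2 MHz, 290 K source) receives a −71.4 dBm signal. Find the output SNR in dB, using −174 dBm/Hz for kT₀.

25.3 dB

Noise floor: N = −174 + 10 log₁₀(B) + NF
10 log₁₀(3.62×10⁷) = 75.59 dB
N = −174 + 75.59 + 1.69 = −96.72 dBm
SNR = P_sig − N = −71.4 − (−96.72) = 25.32 dB → 25.3 dB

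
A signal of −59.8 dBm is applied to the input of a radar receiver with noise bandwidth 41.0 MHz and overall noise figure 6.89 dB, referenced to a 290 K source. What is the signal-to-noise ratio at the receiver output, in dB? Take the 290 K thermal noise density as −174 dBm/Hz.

Noise floor: N = −174 + 10 log₁₀(B) + NF
10 log₁₀(4.10×10⁷) = 76.13 dB
N = −174 + 76.13 + 6.89 = −90.98 dBm
SNR = P_sig − N = −59.8 − (−90.98) = 31.18 dB → 31.2 dB

31.2 dB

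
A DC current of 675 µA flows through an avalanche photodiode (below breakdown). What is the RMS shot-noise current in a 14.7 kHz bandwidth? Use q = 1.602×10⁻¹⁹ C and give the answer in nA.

I_n = √(2qI·B)
2qI·B = 2 × 1.602×10⁻¹⁹ × 6.75×10⁻⁴ × 1.47×10⁴ = 3.18×10⁻¹⁸ A²
I_n = √(3.18×10⁻¹⁸) = 1.78×10⁻⁹ A = 1.78 nA

1.78 nA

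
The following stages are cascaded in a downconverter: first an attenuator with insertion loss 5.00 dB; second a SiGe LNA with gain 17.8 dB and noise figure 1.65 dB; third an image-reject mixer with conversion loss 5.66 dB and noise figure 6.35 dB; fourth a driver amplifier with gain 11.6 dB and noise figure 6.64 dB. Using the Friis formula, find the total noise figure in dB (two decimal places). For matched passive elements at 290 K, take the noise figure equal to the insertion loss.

7.40 dB

Convert to linear (a loss of L dB is a gain of −L dB): F_i = 10^(NF_i/10), G_i = 10^(G_i,dB/10)
  Stage 1: F_1 = 10^(5.00/10) = 3.162, G_1 = 10^(−5.00/10) = 0.3162
  Stage 2: F_2 = 10^(1.65/10) = 1.462, G_2 = 10^(17.8/10) = 60.26
  Stage 3: F_3 = 10^(6.35/10) = 4.315, G_3 = 10^(−5.66/10) = 0.2716
  Stage 4: F_4 = 10^(6.64/10) = 4.613, G_4 = 10^(11.6/10) = 14.45
Friis cascade:
  F = 3.162 + (1.462 − 1)/0.3162 + (4.315 − 1)/19.05 + (4.613 − 1)/5.176 = 5.496
NF = 10 log₁₀(5.496) = 7.40 dB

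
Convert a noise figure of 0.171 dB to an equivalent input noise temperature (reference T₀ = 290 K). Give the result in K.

F = 10^(0.171/10) = 1.04016
T_e = (F − 1)·T₀ = (1.04016 − 1) × 290 = 11.6 K

11.6 K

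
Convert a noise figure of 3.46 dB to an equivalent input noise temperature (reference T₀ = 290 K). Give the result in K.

F = 10^(3.46/10) = 2.2182
T_e = (F − 1)·T₀ = (2.2182 − 1) × 290 = 353 K

353 K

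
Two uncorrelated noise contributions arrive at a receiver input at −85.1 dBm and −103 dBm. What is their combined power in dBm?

−85.0 dBm

Convert to linear, add, convert back:
P₁ = 3.09×10⁻¹² W, P₂ = 5.01×10⁻¹⁴ W
P_tot = 3.14×10⁻¹² W → 10 log₁₀(P_tot / 10⁻³) = −85.0 dBm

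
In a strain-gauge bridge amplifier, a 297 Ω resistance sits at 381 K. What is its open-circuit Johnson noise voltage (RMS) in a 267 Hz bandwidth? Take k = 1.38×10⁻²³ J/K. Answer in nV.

V_n = √(4kTRB)
4kTRB = 4 × 1.38×10⁻²³ × 381 × 2.97×10² × 2.67×10² = 1.67×10⁻¹⁵ V²
V_n = √(1.67×10⁻¹⁵) = 4.08×10⁻⁸ V = 40.8 nV

40.8 nV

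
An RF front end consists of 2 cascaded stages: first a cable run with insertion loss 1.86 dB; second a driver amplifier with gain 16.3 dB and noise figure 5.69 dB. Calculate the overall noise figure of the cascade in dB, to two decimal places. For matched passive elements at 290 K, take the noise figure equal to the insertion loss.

7.55 dB

Convert to linear (a loss of L dB is a gain of −L dB): F_i = 10^(NF_i/10), G_i = 10^(G_i,dB/10)
  Stage 1: F_1 = 10^(1.86/10) = 1.535, G_1 = 10^(−1.86/10) = 0.6516
  Stage 2: F_2 = 10^(5.69/10) = 3.707, G_2 = 10^(16.3/10) = 42.66
Friis cascade:
  F = 1.535 + (3.707 − 1)/0.6516 = 5.689
NF = 10 log₁₀(5.689) = 7.55 dB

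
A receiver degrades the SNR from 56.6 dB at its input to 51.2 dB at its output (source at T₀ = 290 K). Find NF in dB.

5.4 dB

NF (dB) = SNR_in(dB) − SNR_out(dB) when the source is at T₀
NF = 56.6 − 51.2 = 5.4 dB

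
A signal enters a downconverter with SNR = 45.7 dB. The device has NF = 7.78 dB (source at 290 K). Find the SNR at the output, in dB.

37.92 dB

By definition F = SNR_in/SNR_out, so in dB: SNR_out = SNR_in − NF
SNR_out = 45.7 − 7.78 = 37.92 dB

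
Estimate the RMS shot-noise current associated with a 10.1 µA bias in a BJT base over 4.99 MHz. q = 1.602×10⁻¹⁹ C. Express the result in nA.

I_n = √(2qI·B)
2qI·B = 2 × 1.602×10⁻¹⁹ × 1.01×10⁻⁵ × 4.99×10⁶ = 1.61×10⁻¹⁷ A²
I_n = √(1.61×10⁻¹⁷) = 4.02×10⁻⁹ A = 4.02 nA

4.02 nA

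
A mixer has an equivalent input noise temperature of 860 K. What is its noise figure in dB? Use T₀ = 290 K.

5.98 dB

F = 1 + T_e/T₀ = 1 + 860/290 = 3.96552
NF = 10 log₁₀(3.96552) = 5.98 dB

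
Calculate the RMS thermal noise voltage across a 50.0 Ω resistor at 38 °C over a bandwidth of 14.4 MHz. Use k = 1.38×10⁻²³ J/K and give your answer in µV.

T = 38 °C + 273.15 = 311.15 K
V_n = √(4kTRB)
4kTRB = 4 × 1.38×10⁻²³ × 311.15 × 5.00×10¹ × 1.44×10⁷ = 1.24×10⁻¹¹ V²
V_n = √(1.24×10⁻¹¹) = 3.52×10⁻⁶ V = 3.52 µV

3.52 µV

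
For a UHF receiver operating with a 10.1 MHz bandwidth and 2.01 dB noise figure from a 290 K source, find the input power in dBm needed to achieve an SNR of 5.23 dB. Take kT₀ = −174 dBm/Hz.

−96.7 dBm

Sensitivity = −174 + 10 log₁₀(B) + NF + SNR_min
= −174 + 70.04 + 2.01 + 5.23
= −96.72 dBm → −96.7 dBm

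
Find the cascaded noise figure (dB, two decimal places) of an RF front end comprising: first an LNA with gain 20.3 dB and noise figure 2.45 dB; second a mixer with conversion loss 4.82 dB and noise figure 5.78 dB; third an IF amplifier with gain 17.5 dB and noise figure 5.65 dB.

Convert to linear (a loss of L dB is a gain of −L dB): F_i = 10^(NF_i/10), G_i = 10^(G_i,dB/10)
  Stage 1: F_1 = 10^(2.45/10) = 1.758, G_1 = 10^(20.3/10) = 107.2
  Stage 2: F_2 = 10^(5.78/10) = 3.784, G_2 = 10^(−4.82/10) = 0.3296
  Stage 3: F_3 = 10^(5.65/10) = 3.673, G_3 = 10^(17.5/10) = 56.23
Friis cascade:
  F = 1.758 + (3.784 − 1)/107.2 + (3.673 − 1)/35.32 = 1.860
NF = 10 log₁₀(1.860) = 2.69 dB

2.69 dB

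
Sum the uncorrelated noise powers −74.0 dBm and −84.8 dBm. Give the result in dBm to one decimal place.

Convert to linear, add, convert back:
P₁ = 3.98×10⁻¹¹ W, P₂ = 3.31×10⁻¹² W
P_tot = 4.31×10⁻¹¹ W → 10 log₁₀(P_tot / 10⁻³) = −73.7 dBm

−73.7 dBm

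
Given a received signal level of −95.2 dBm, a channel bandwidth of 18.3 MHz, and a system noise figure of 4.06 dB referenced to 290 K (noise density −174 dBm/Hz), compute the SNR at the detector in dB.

2.1 dB

Noise floor: N = −174 + 10 log₁₀(B) + NF
10 log₁₀(1.83×10⁷) = 72.62 dB
N = −174 + 72.62 + 4.06 = −97.32 dBm
SNR = P_sig − N = −95.2 − (−97.32) = 2.12 dB → 2.1 dB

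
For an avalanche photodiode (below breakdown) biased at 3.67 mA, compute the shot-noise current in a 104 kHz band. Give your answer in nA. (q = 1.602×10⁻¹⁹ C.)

I_n = √(2qI·B)
2qI·B = 2 × 1.602×10⁻¹⁹ × 3.67×10⁻³ × 1.04×10⁵ = 1.22×10⁻¹⁶ A²
I_n = √(1.22×10⁻¹⁶) = 1.11×10⁻⁸ A = 11.1 nA

11.1 nA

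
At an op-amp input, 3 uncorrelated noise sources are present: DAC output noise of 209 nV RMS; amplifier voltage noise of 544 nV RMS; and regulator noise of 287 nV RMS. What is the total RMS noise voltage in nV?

Uncorrelated sources add in power (mean-square): V_tot = √(ΣV_i²)
V_tot = √[(2.09×10⁻⁷)² + (5.44×10⁻⁷)² + (2.87×10⁻⁷)²] = 6.50×10⁻⁷ V = 650 nV

650 nV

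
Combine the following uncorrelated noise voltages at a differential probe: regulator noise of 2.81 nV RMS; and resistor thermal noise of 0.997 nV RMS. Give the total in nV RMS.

2.98 nV

Uncorrelated sources add in power (mean-square): V_tot = √(ΣV_i²)
V_tot = √[(2.81×10⁻⁹)² + (9.97×10⁻¹⁰)²] = 2.98×10⁻⁹ V = 2.98 nV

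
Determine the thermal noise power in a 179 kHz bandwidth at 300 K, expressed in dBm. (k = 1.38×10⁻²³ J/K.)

P_n = kTB = 1.38×10⁻²³ × 300 × 1.79×10⁵ = 7.41×10⁻¹⁶ W
In dBm: 10 log₁₀(7.41×10⁻¹⁶ / 10⁻³) = −121.3 dBm

−121.3 dBm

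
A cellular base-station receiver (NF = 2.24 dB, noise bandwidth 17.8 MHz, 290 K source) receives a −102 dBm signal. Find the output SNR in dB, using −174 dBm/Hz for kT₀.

−2.7 dB

Noise floor: N = −174 + 10 log₁₀(B) + NF
10 log₁₀(1.78×10⁷) = 72.5 dB
N = −174 + 72.5 + 2.24 = −99.26 dBm
SNR = P_sig − N = −102 − (−99.26) = −2.74 dB → −2.7 dB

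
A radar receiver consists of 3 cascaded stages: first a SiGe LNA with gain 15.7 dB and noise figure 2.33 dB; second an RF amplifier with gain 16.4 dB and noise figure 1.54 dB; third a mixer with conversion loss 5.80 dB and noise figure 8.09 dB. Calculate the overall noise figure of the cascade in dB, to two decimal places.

Convert to linear (a loss of L dB is a gain of −L dB): F_i = 10^(NF_i/10), G_i = 10^(G_i,dB/10)
  Stage 1: F_1 = 10^(2.33/10) = 1.710, G_1 = 10^(15.7/10) = 37.15
  Stage 2: F_2 = 10^(1.54/10) = 1.426, G_2 = 10^(16.4/10) = 43.65
  Stage 3: F_3 = 10^(8.09/10) = 6.442, G_3 = 10^(−5.80/10) = 0.2630
Friis cascade:
  F = 1.710 + (1.426 − 1)/37.15 + (6.442 − 1)/1622 = 1.725
NF = 10 log₁₀(1.725) = 2.37 dB

2.37 dB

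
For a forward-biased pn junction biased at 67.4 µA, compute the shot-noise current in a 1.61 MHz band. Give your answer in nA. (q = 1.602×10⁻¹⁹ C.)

5.90 nA

I_n = √(2qI·B)
2qI·B = 2 × 1.602×10⁻¹⁹ × 6.74×10⁻⁵ × 1.61×10⁶ = 3.48×10⁻¹⁷ A²
I_n = √(3.48×10⁻¹⁷) = 5.90×10⁻⁹ A = 5.90 nA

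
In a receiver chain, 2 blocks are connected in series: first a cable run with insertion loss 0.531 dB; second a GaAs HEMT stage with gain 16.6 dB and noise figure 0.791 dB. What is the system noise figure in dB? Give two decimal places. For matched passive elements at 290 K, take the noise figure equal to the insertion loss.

Convert to linear (a loss of L dB is a gain of −L dB): F_i = 10^(NF_i/10), G_i = 10^(G_i,dB/10)
  Stage 1: F_1 = 10^(0.531/10) = 1.130, G_1 = 10^(−0.531/10) = 0.8849
  Stage 2: F_2 = 10^(0.791/10) = 1.200, G_2 = 10^(16.6/10) = 45.71
Friis cascade:
  F = 1.130 + (1.200 − 1)/0.8849 = 1.356
NF = 10 log₁₀(1.356) = 1.32 dB

1.32 dB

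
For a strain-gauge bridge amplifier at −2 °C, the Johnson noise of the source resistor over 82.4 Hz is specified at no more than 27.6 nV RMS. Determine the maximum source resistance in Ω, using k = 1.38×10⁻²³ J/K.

618 Ω

T = −2 °C + 273.15 = 271.15 K
Johnson–Nyquist: V_n = √(4kTRB) ⇒ R = V_n² / (4kTB)
4kTB = 4 × 1.38×10⁻²³ × 271.15 × 8.24×10¹ = 1.23×10⁻¹⁸
R = (2.76×10⁻⁸)² / 1.23×10⁻¹⁸ = 6.18×10² Ω = 618 Ω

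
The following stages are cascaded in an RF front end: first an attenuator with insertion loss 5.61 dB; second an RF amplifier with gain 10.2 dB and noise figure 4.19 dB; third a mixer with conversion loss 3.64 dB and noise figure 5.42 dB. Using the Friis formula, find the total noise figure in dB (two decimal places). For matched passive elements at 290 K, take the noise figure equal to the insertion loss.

Convert to linear (a loss of L dB is a gain of −L dB): F_i = 10^(NF_i/10), G_i = 10^(G_i,dB/10)
  Stage 1: F_1 = 10^(5.61/10) = 3.639, G_1 = 10^(−5.61/10) = 0.2748
  Stage 2: F_2 = 10^(4.19/10) = 2.624, G_2 = 10^(10.2/10) = 10.47
  Stage 3: F_3 = 10^(5.42/10) = 3.483, G_3 = 10^(−3.64/10) = 0.4325
Friis cascade:
  F = 3.639 + (2.624 − 1)/0.2748 + (3.483 − 1)/2.877 = 10.41
NF = 10 log₁₀(10.41) = 10.18 dB

10.18 dB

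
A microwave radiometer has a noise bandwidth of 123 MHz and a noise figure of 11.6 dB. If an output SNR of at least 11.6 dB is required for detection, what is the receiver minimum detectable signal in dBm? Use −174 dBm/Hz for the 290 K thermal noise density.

Sensitivity = −174 + 10 log₁₀(B) + NF + SNR_min
= −174 + 80.9 + 11.6 + 11.6
= −69.9 dBm → −69.9 dBm

−69.9 dBm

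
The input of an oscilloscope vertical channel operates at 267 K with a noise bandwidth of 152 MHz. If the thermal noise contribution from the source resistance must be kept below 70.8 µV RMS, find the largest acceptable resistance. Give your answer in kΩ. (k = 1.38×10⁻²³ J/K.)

Johnson–Nyquist: V_n = √(4kTRB) ⇒ R = V_n² / (4kTB)
4kTB = 4 × 1.38×10⁻²³ × 267 × 1.52×10⁸ = 2.24×10⁻¹²
R = (7.08×10⁻⁵)² / 2.24×10⁻¹² = 2.24×10³ Ω = 2.24 kΩ

2.24 kΩ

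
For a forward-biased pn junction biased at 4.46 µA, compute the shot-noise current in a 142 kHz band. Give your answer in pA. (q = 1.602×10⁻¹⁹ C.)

450 pA

I_n = √(2qI·B)
2qI·B = 2 × 1.602×10⁻¹⁹ × 4.46×10⁻⁶ × 1.42×10⁵ = 2.03×10⁻¹⁹ A²
I_n = √(2.03×10⁻¹⁹) = 4.50×10⁻¹⁰ A = 450 pA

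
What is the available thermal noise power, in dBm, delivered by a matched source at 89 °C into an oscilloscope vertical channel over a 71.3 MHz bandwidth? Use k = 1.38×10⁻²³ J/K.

−94.5 dBm

T = 89 °C + 273.15 = 362.15 K
P_n = kTB = 1.38×10⁻²³ × 362.15 × 7.13×10⁷ = 3.56×10⁻¹³ W
In dBm: 10 log₁₀(3.56×10⁻¹³ / 10⁻³) = −94.5 dBm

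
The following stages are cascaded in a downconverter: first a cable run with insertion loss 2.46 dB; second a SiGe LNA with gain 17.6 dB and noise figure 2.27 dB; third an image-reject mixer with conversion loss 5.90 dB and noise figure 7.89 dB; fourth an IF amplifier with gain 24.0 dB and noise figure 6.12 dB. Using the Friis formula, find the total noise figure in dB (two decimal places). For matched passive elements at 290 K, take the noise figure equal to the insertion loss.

Convert to linear (a loss of L dB is a gain of −L dB): F_i = 10^(NF_i/10), G_i = 10^(G_i,dB/10)
  Stage 1: F_1 = 10^(2.46/10) = 1.762, G_1 = 10^(−2.46/10) = 0.5675
  Stage 2: F_2 = 10^(2.27/10) = 1.687, G_2 = 10^(17.6/10) = 57.54
  Stage 3: F_3 = 10^(7.89/10) = 6.152, G_3 = 10^(−5.90/10) = 0.2570
  Stage 4: F_4 = 10^(6.12/10) = 4.093, G_4 = 10^(24.0/10) = 251.2
Friis cascade:
  F = 1.762 + (1.687 − 1)/0.5675 + (6.152 − 1)/32.66 + (4.093 − 1)/8.395 = 3.498
NF = 10 log₁₀(3.498) = 5.44 dB

5.44 dB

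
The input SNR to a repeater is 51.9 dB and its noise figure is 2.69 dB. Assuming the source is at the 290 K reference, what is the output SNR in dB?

By definition F = SNR_in/SNR_out, so in dB: SNR_out = SNR_in − NF
SNR_out = 51.9 − 2.69 = 49.21 dB

49.21 dB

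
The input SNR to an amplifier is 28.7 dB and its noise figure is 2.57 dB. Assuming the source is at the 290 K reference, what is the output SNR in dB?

By definition F = SNR_in/SNR_out, so in dB: SNR_out = SNR_in − NF
SNR_out = 28.7 − 2.57 = 26.13 dB

26.13 dB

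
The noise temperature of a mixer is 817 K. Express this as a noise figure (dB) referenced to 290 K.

F = 1 + T_e/T₀ = 1 + 817/290 = 3.81724
NF = 10 log₁₀(3.81724) = 5.82 dB

5.82 dB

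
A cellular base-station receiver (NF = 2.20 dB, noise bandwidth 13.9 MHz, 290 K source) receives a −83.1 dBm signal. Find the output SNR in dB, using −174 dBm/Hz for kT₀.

Noise floor: N = −174 + 10 log₁₀(B) + NF
10 log₁₀(1.39×10⁷) = 71.43 dB
N = −174 + 71.43 + 2.20 = −100.37 dBm
SNR = P_sig − N = −83.1 − (−100.37) = 17.27 dB → 17.3 dB

17.3 dB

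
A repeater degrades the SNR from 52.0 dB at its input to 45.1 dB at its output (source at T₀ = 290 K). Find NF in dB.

NF (dB) = SNR_in(dB) − SNR_out(dB) when the source is at T₀
NF = 52.0 − 45.1 = 6.9 dB

6.9 dB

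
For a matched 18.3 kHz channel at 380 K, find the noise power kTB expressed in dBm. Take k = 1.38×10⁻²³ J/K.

P_n = kTB = 1.38×10⁻²³ × 380 × 1.83×10⁴ = 9.60×10⁻¹⁷ W
In dBm: 10 log₁₀(9.60×10⁻¹⁷ / 10⁻³) = −130.2 dBm

−130.2 dBm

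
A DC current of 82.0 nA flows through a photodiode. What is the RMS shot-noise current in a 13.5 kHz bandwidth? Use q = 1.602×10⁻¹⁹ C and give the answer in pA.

I_n = √(2qI·B)
2qI·B = 2 × 1.602×10⁻¹⁹ × 8.20×10⁻⁸ × 1.35×10⁴ = 3.55×10⁻²² A²
I_n = √(3.55×10⁻²²) = 1.88×10⁻¹¹ A = 18.8 pA

18.8 pA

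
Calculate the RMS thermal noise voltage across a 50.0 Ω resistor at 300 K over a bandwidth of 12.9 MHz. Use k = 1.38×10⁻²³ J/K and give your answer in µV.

V_n = √(4kTRB)
4kTRB = 4 × 1.38×10⁻²³ × 300 × 5.00×10¹ × 1.29×10⁷ = 1.07×10⁻¹¹ V²
V_n = √(1.07×10⁻¹¹) = 3.27×10⁻⁶ V = 3.27 µV

3.27 µV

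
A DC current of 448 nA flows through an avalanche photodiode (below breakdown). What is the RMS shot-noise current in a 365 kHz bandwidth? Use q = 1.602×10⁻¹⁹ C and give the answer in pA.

229 pA

I_n = √(2qI·B)
2qI·B = 2 × 1.602×10⁻¹⁹ × 4.48×10⁻⁷ × 3.65×10⁵ = 5.24×10⁻²⁰ A²
I_n = √(5.24×10⁻²⁰) = 2.29×10⁻¹⁰ A = 229 pA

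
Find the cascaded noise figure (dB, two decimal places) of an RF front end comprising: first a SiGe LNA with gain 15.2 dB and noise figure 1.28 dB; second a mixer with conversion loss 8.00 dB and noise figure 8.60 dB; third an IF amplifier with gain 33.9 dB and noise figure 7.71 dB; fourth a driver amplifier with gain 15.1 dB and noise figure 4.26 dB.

3.92 dB

Convert to linear (a loss of L dB is a gain of −L dB): F_i = 10^(NF_i/10), G_i = 10^(G_i,dB/10)
  Stage 1: F_1 = 10^(1.28/10) = 1.343, G_1 = 10^(15.2/10) = 33.11
  Stage 2: F_2 = 10^(8.60/10) = 7.244, G_2 = 10^(−8.00/10) = 0.1585
  Stage 3: F_3 = 10^(7.71/10) = 5.902, G_3 = 10^(33.9/10) = 2455
  Stage 4: F_4 = 10^(4.26/10) = 2.667, G_4 = 10^(15.1/10) = 32.36
Friis cascade:
  F = 1.343 + (7.244 − 1)/33.11 + (5.902 − 1)/5.248 + (2.667 − 1)/1.288×10⁴ = 2.466
NF = 10 log₁₀(2.466) = 3.92 dB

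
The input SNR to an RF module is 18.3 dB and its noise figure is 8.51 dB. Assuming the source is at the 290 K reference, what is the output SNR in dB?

9.79 dB

By definition F = SNR_in/SNR_out, so in dB: SNR_out = SNR_in − NF
SNR_out = 18.3 − 8.51 = 9.79 dB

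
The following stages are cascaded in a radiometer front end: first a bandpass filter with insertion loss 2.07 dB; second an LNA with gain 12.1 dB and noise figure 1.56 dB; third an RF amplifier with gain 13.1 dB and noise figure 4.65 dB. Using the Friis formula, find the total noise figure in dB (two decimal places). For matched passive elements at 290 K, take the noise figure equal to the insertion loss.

3.97 dB

Convert to linear (a loss of L dB is a gain of −L dB): F_i = 10^(NF_i/10), G_i = 10^(G_i,dB/10)
  Stage 1: F_1 = 10^(2.07/10) = 1.611, G_1 = 10^(−2.07/10) = 0.6209
  Stage 2: F_2 = 10^(1.56/10) = 1.432, G_2 = 10^(12.1/10) = 16.22
  Stage 3: F_3 = 10^(4.65/10) = 2.917, G_3 = 10^(13.1/10) = 20.42
Friis cascade:
  F = 1.611 + (1.432 − 1)/0.6209 + (2.917 − 1)/10.07 = 2.497
NF = 10 log₁₀(2.497) = 3.97 dB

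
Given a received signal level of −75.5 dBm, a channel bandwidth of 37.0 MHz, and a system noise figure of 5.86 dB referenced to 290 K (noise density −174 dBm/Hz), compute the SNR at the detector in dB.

17.0 dB

Noise floor: N = −174 + 10 log₁₀(B) + NF
10 log₁₀(3.70×10⁷) = 75.68 dB
N = −174 + 75.68 + 5.86 = −92.46 dBm
SNR = P_sig − N = −75.5 − (−92.46) = 16.96 dB → 17.0 dB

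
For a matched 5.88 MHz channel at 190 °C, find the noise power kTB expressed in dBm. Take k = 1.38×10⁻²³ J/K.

T = 190 °C + 273.15 = 463.15 K
P_n = kTB = 1.38×10⁻²³ × 463.15 × 5.88×10⁶ = 3.76×10⁻¹⁴ W
In dBm: 10 log₁₀(3.76×10⁻¹⁴ / 10⁻³) = −104.3 dBm

−104.3 dBm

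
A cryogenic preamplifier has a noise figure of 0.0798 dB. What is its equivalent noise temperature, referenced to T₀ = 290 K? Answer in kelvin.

5.38 K

F = 10^(0.0798/10) = 1.01854
T_e = (F − 1)·T₀ = (1.01854 − 1) × 290 = 5.38 K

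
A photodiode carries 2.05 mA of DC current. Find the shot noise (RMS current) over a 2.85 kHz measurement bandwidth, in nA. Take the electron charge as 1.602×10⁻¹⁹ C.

1.37 nA

I_n = √(2qI·B)
2qI·B = 2 × 1.602×10⁻¹⁹ × 2.05×10⁻³ × 2.85×10³ = 1.87×10⁻¹⁸ A²
I_n = √(1.87×10⁻¹⁸) = 1.37×10⁻⁹ A = 1.37 nA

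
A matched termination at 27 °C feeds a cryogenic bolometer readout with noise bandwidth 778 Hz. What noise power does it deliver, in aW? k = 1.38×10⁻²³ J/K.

3.22 aW

T = 27 °C + 273.15 = 300.15 K
P_n = kTB = 1.38×10⁻²³ × 300.15 × 7.78×10² = 3.22×10⁻¹⁸ W = 3.22 aW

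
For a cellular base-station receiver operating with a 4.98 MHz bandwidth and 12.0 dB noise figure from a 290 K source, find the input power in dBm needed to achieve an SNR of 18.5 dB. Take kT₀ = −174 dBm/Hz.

Sensitivity = −174 + 10 log₁₀(B) + NF + SNR_min
= −174 + 66.97 + 12.0 + 18.5
= −76.53 dBm → −76.5 dBm

−76.5 dBm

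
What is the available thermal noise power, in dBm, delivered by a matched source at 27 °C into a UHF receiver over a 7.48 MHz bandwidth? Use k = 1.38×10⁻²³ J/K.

T = 27 °C + 273.15 = 300.15 K
P_n = kTB = 1.38×10⁻²³ × 300.15 × 7.48×10⁶ = 3.10×10⁻¹⁴ W
In dBm: 10 log₁₀(3.10×10⁻¹⁴ / 10⁻³) = −105.1 dBm

−105.1 dBm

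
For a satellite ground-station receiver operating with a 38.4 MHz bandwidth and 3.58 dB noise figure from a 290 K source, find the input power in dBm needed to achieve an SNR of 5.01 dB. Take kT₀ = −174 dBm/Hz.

−89.6 dBm

Sensitivity = −174 + 10 log₁₀(B) + NF + SNR_min
= −174 + 75.84 + 3.58 + 5.01
= −89.57 dBm → −89.6 dBm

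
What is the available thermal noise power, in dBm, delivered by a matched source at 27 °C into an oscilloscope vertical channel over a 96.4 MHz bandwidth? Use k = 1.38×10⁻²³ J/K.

T = 27 °C + 273.15 = 300.15 K
P_n = kTB = 1.38×10⁻²³ × 300.15 × 9.64×10⁷ = 3.99×10⁻¹³ W
In dBm: 10 log₁₀(3.99×10⁻¹³ / 10⁻³) = −94.0 dBm

−94.0 dBm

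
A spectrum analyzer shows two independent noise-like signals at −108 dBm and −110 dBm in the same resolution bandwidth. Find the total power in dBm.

−105.9 dBm

Convert to linear, add, convert back:
P₁ = 1.58×10⁻¹⁴ W, P₂ = 1.00×10⁻¹⁴ W
P_tot = 2.58×10⁻¹⁴ W → 10 log₁₀(P_tot / 10⁻³) = −105.9 dBm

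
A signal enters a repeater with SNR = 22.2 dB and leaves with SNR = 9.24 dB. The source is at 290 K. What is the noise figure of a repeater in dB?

12.96 dB

NF (dB) = SNR_in(dB) − SNR_out(dB) when the source is at T₀
NF = 22.2 − 9.24 = 12.96 dB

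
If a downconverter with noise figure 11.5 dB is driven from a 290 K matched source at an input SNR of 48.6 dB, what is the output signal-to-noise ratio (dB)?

37.1 dB

By definition F = SNR_in/SNR_out, so in dB: SNR_out = SNR_in − NF
SNR_out = 48.6 − 11.5 = 37.1 dB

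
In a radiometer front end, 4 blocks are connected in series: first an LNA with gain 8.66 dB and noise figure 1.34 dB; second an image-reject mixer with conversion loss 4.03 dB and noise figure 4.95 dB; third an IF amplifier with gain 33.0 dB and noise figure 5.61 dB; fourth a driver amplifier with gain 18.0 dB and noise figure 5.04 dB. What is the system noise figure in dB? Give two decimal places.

4.08 dB

Convert to linear (a loss of L dB is a gain of −L dB): F_i = 10^(NF_i/10), G_i = 10^(G_i,dB/10)
  Stage 1: F_1 = 10^(1.34/10) = 1.361, G_1 = 10^(8.66/10) = 7.345
  Stage 2: F_2 = 10^(4.95/10) = 3.126, G_2 = 10^(−4.03/10) = 0.3954
  Stage 3: F_3 = 10^(5.61/10) = 3.639, G_3 = 10^(33.0/10) = 1995
  Stage 4: F_4 = 10^(5.04/10) = 3.192, G_4 = 10^(18.0/10) = 63.10
Friis cascade:
  F = 1.361 + (3.126 − 1)/7.345 + (3.639 − 1)/2.904 + (3.192 − 1)/5794 = 2.560
NF = 10 log₁₀(2.560) = 4.08 dB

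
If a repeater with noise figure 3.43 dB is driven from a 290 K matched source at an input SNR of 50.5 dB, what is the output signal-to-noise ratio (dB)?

47.07 dB

By definition F = SNR_in/SNR_out, so in dB: SNR_out = SNR_in − NF
SNR_out = 50.5 − 3.43 = 47.07 dB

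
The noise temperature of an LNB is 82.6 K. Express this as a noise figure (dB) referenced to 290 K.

F = 1 + T_e/T₀ = 1 + 82.6/290 = 1.28483
NF = 10 log₁₀(1.28483) = 1.09 dB

1.09 dB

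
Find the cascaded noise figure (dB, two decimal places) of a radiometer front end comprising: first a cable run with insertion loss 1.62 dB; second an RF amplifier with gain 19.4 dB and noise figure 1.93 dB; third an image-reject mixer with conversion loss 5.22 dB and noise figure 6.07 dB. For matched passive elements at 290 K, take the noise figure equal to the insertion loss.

3.65 dB

Convert to linear (a loss of L dB is a gain of −L dB): F_i = 10^(NF_i/10), G_i = 10^(G_i,dB/10)
  Stage 1: F_1 = 10^(1.62/10) = 1.452, G_1 = 10^(−1.62/10) = 0.6887
  Stage 2: F_2 = 10^(1.93/10) = 1.560, G_2 = 10^(19.4/10) = 87.10
  Stage 3: F_3 = 10^(6.07/10) = 4.046, G_3 = 10^(−5.22/10) = 0.3006
Friis cascade:
  F = 1.452 + (1.560 − 1)/0.6887 + (4.046 − 1)/59.98 = 2.315
NF = 10 log₁₀(2.315) = 3.65 dB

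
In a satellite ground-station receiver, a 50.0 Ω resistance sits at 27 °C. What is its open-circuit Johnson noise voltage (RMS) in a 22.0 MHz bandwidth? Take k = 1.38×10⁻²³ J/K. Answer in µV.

T = 27 °C + 273.15 = 300.15 K
V_n = √(4kTRB)
4kTRB = 4 × 1.38×10⁻²³ × 300.15 × 5.00×10¹ × 2.20×10⁷ = 1.82×10⁻¹¹ V²
V_n = √(1.82×10⁻¹¹) = 4.27×10⁻⁶ V = 4.27 µV

4.27 µV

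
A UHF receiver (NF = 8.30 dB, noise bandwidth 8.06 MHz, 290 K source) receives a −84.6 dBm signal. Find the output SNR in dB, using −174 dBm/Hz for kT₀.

12.0 dB

Noise floor: N = −174 + 10 log₁₀(B) + NF
10 log₁₀(8.06×10⁶) = 69.06 dB
N = −174 + 69.06 + 8.30 = −96.64 dBm
SNR = P_sig − N = −84.6 − (−96.64) = 12.04 dB → 12.0 dB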